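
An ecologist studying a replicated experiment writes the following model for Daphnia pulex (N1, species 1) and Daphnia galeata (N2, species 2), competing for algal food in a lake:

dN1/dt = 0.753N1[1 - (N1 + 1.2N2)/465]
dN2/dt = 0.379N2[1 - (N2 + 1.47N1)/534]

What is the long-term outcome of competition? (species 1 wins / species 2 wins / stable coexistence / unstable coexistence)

unstable coexistence (outcome depends on initial conditions)

Compare the nullcline intercepts: K1/α12 = 465/1.2 = 388 < K2 = 534; K2/α21 = 534/1.47 = 363 < K1 = 465.
Since both are reversed, neither can invade when rare; the interior point is a saddle.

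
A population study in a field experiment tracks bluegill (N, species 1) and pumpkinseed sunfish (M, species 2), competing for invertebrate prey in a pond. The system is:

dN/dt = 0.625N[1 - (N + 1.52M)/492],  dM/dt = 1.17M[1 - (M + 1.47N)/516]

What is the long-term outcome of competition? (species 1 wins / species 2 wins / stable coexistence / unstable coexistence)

Compare the nullcline intercepts: K1/α12 = 492/1.52 = 324 < K2 = 516; K2/α21 = 516/1.47 = 351 < K1 = 492.
Since both are reversed, neither can invade when rare; the interior point is a saddle.

unstable coexistence (outcome depends on initial conditions)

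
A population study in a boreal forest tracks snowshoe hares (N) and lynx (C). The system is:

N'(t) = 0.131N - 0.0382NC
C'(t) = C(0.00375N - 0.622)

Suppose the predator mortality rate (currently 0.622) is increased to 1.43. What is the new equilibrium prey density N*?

N* ≈ 381

At the interior fixed point, setting dC/dt = 0 with C > 0 fixes N* = (predator death rate)/(NC coefficient) — independent of the other coefficients.
With the change, N* = 1.43/0.00375 = 381; it rises from 166.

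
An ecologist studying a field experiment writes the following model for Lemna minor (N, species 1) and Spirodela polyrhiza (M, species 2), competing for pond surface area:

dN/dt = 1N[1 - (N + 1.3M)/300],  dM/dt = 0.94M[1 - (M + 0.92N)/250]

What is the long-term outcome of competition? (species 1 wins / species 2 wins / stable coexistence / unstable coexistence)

Compare the nullcline intercepts: K1/α12 = 300/1.3 = 231 < K2 = 250; K2/α21 = 250/0.92 = 272 < K1 = 300.
Since both are reversed, neither can invade when rare; the interior point is a saddle.

unstable coexistence (outcome depends on initial conditions)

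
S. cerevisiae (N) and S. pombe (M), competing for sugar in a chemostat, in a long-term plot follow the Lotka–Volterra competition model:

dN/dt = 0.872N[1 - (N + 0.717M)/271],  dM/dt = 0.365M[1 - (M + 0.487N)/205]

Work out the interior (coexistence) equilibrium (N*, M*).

Setting both brackets to zero gives the nullclines N + 0.717M = 271 and 0.487N + M = 205.
Substituting M = 205 - 0.487N into the first: N(1 - 0.717·0.487) = 271 - 0.717·205.
So N* = 124/0.651 = 191, and then M* = 205 - 0.487·191 = 112.

N* ≈ 191, M* ≈ 112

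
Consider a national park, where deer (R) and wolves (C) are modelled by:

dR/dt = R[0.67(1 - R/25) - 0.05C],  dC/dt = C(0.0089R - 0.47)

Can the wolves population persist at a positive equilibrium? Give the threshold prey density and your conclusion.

The predator equation gives dC/dt > 0 only when R > 0.47/0.0089 = 52.8.
Without the predator, R → K = 25. Since 25 < 52.8, the predator cannot invade.

Threshold R = 52.8; K < 52.8, so no, the predator goes extinct.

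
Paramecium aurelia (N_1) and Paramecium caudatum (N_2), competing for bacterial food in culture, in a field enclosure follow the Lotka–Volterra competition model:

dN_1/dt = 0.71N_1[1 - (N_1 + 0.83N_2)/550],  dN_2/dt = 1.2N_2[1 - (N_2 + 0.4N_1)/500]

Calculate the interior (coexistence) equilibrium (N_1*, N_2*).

N_1* ≈ 202, N_2* ≈ 419

Setting both brackets to zero gives the nullclines N_1 + 0.83N_2 = 550 and 0.4N_1 + N_2 = 500.
Substituting N_2 = 500 - 0.4N_1 into the first: N_1(1 - 0.83·0.4) = 550 - 0.83·500.
So N_1* = 135/0.668 = 202, and then N_2* = 500 - 0.4·202 = 419.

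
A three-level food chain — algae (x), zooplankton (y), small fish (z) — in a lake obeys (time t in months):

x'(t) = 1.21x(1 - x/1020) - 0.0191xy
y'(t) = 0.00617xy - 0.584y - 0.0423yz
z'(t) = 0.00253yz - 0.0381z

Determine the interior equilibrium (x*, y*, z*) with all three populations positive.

x* ≈ 778, y* ≈ 15.1, z* ≈ 99.6

From dz/dt = 0: 0.00253y* = 0.0381, so y* = 15.1.
From dx/dt = 0: 1.21(1 - x*/1020) = 0.0191·15.1, giving x* = 1020·(1 - 0.238) = 778.
From dy/dt = 0: 0.00617·778 - 0.584 = 0.0423z*, so z* = 4.21/0.0423 = 99.6.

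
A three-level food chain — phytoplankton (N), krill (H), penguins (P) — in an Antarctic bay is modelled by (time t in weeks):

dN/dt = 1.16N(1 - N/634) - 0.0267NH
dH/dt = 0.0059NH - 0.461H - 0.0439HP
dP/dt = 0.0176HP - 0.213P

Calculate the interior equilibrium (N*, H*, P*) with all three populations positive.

From dP/dt = 0: 0.0176H* = 0.213, so H* = 12.1.
From dN/dt = 0: 1.16(1 - N*/634) = 0.0267·12.1, giving N* = 634·(1 - 0.279) = 457.
From dH/dt = 0: 0.0059·457 - 0.461 = 0.0439P*, so P* = 2.24/0.0439 = 51.

N* ≈ 457, H* ≈ 12.1, P* ≈ 51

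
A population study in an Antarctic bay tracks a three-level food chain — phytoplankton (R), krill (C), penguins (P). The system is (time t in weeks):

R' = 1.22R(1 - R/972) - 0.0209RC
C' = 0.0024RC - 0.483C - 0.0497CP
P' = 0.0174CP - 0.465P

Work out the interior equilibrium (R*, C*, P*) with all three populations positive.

From dP/dt = 0: 0.0174C* = 0.465, so C* = 26.7.
From dR/dt = 0: 1.22(1 - R*/972) = 0.0209·26.7, giving R* = 972·(1 - 0.458) = 527.
From dC/dt = 0: 0.0024·527 - 0.483 = 0.0497P*, so P* = 0.782/0.0497 = 15.7.

R* ≈ 527, C* ≈ 26.7, P* ≈ 15.7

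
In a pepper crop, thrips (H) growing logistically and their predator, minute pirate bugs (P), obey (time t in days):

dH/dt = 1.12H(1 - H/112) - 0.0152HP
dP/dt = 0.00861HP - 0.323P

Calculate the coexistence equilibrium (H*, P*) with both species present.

H* ≈ 37.5, P* ≈ 49

From dP/dt = 0 with P > 0: 0.00861H* = 0.323, so H* = 37.5.
Substitute into dH/dt = 0: 1.12(1 - 37.5/112) = 0.0152P*.
The bracket is 0.665, giving P* = 0.745/0.0152 = 49.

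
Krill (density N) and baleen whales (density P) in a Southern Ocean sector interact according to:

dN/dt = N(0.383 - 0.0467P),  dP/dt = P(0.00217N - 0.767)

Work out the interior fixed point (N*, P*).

N* ≈ 353, P* ≈ 8.2

Set dP/dt = 0 with P > 0: 0.00217N - 0.767 = 0, so N* = 0.767/0.00217 = 353.
Set dN/dt = 0 with N > 0: 0.383 - 0.0467P = 0, so P* = 0.383/0.0467 = 8.2.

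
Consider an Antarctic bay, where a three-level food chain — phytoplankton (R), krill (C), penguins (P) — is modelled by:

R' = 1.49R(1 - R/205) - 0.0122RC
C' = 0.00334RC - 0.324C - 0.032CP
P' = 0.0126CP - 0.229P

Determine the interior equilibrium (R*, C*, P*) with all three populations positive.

From dP/dt = 0: 0.0126C* = 0.229, so C* = 18.2.
From dR/dt = 0: 1.49(1 - R*/205) = 0.0122·18.2, giving R* = 205·(1 - 0.149) = 174.
From dC/dt = 0: 0.00334·174 - 0.324 = 0.032P*, so P* = 0.259/0.032 = 8.09.

R* ≈ 174, C* ≈ 18.2, P* ≈ 8.09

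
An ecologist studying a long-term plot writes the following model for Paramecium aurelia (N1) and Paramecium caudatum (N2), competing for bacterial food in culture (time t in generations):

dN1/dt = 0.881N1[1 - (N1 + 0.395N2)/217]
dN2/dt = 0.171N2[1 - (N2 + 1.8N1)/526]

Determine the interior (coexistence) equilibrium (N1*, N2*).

Setting both brackets to zero gives the nullclines N1 + 0.395N2 = 217 and 1.8N1 + N2 = 526.
Substituting N2 = 526 - 1.8N1 into the first: N1(1 - 0.395·1.8) = 217 - 0.395·526.
So N1* = 9.23/0.289 = 31.9, and then N2* = 526 - 1.8·31.9 = 469.

N1* ≈ 31.9, N2* ≈ 469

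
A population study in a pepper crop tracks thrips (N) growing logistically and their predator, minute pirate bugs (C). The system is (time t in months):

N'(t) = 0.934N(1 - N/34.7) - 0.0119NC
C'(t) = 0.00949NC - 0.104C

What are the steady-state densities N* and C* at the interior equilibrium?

N* ≈ 11, C* ≈ 53.7

From dC/dt = 0 with C > 0: 0.00949N* = 0.104, so N* = 11.
Substitute into dN/dt = 0: 0.934(1 - 11/34.7) = 0.0119C*.
The bracket is 0.684, giving C* = 0.639/0.0119 = 53.7.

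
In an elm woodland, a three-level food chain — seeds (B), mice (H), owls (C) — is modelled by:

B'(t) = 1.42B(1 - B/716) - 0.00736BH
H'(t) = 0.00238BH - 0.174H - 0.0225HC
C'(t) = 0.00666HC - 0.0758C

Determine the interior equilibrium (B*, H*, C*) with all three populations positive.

B* ≈ 674, H* ≈ 11.4, C* ≈ 63.5

From dC/dt = 0: 0.00666H* = 0.0758, so H* = 11.4.
From dB/dt = 0: 1.42(1 - B*/716) = 0.00736·11.4, giving B* = 716·(1 - 0.059) = 674.
From dH/dt = 0: 0.00238·674 - 0.174 = 0.0225C*, so C* = 1.43/0.0225 = 63.5.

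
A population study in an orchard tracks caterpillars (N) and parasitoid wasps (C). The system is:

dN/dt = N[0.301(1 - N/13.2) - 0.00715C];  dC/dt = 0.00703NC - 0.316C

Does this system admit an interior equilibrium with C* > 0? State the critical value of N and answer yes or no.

The predator equation gives dC/dt > 0 only when N > 0.316/0.00703 = 45.
Without the predator, N → K = 13.2. Since 13.2 < 45, the predator cannot invade.

Threshold N = 45; K < 45, so no, the predator goes extinct.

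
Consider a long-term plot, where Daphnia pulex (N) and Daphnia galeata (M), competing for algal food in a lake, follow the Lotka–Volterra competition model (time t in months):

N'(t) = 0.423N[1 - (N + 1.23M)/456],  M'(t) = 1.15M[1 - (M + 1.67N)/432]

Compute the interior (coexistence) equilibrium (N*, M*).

Setting both brackets to zero gives the nullclines N + 1.23M = 456 and 1.67N + M = 432.
Substituting M = 432 - 1.67N into the first: N(1 - 1.23·1.67) = 456 - 1.23·432.
So N* = -75.4/-1.05 = 71.5, and then M* = 432 - 1.67·71.5 = 313.

N* ≈ 71.5, M* ≈ 313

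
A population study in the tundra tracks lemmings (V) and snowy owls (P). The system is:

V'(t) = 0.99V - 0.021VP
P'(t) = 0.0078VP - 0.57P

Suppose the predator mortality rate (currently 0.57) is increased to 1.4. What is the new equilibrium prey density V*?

V* ≈ 179

At the interior fixed point, setting dP/dt = 0 with P > 0 fixes V* = (predator death rate)/(VP coefficient) — independent of the other coefficients.
With the change, V* = 1.4/0.0078 = 179; it rises from 73.1.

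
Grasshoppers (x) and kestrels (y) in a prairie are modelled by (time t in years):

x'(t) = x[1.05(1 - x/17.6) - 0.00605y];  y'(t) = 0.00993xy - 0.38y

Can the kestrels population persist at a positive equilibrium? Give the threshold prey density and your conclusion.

Threshold x = 38.3; K < 38.3, so no, the predator goes extinct.

The predator equation gives dy/dt > 0 only when x > 0.38/0.00993 = 38.3.
Without the predator, x → K = 17.6. Since 17.6 < 38.3, the predator cannot invade.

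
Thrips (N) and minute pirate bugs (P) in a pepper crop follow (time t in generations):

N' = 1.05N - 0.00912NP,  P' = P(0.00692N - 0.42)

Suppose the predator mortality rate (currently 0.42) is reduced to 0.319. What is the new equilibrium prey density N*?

N* ≈ 46.1

At the interior fixed point, setting dP/dt = 0 with P > 0 fixes N* = (predator death rate)/(NP coefficient) — independent of the other coefficients.
With the change, N* = 0.319/0.00692 = 46.1; it falls from 60.7.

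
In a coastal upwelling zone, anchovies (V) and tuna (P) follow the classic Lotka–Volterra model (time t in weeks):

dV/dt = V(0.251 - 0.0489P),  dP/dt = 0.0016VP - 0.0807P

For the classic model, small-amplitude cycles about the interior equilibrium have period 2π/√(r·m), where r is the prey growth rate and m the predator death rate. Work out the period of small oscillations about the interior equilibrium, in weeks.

T ≈ 44.1 weeks

Here r = 0.251 and m = 0.0807, so r·m = 0.0203.
ω = √0.0203 = 0.142 per week, hence T = 2π/ω ≈ 44.1 weeks.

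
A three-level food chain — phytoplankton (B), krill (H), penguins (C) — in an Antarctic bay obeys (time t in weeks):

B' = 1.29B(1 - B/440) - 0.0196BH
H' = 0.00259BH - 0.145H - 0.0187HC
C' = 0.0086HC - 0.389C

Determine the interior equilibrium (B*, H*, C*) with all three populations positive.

From dC/dt = 0: 0.0086H* = 0.389, so H* = 45.2.
From dB/dt = 0: 1.29(1 - B*/440) = 0.0196·45.2, giving B* = 440·(1 - 0.687) = 138.
From dH/dt = 0: 0.00259·138 - 0.145 = 0.0187C*, so C* = 0.211/0.0187 = 11.3.

B* ≈ 138, H* ≈ 45.2, C* ≈ 11.3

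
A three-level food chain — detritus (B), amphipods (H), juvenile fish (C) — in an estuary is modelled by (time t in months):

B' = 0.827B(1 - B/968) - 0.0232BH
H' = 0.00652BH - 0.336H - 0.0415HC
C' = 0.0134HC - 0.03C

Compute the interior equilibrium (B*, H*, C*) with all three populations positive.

From dC/dt = 0: 0.0134H* = 0.03, so H* = 2.24.
From dB/dt = 0: 0.827(1 - B*/968) = 0.0232·2.24, giving B* = 968·(1 - 0.0628) = 907.
From dH/dt = 0: 0.00652·907 - 0.336 = 0.0415C*, so C* = 5.58/0.0415 = 134.

B* ≈ 907, H* ≈ 2.24, C* ≈ 134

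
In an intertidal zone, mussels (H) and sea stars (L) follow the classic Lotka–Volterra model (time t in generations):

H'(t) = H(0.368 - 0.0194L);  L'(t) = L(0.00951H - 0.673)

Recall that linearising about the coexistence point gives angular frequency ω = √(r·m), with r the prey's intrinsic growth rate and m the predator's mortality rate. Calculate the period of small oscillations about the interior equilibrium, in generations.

Here r = 0.368 and m = 0.673, so r·m = 0.248.
ω = √0.248 = 0.498 per generation, hence T = 2π/ω ≈ 12.6 generations.

T ≈ 12.6 generations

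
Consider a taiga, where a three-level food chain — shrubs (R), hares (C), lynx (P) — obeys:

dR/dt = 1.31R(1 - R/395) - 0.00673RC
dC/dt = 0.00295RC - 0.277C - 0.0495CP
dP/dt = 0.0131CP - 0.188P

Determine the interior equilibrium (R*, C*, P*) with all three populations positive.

R* ≈ 366, C* ≈ 14.4, P* ≈ 16.2

From dP/dt = 0: 0.0131C* = 0.188, so C* = 14.4.
From dR/dt = 0: 1.31(1 - R*/395) = 0.00673·14.4, giving R* = 395·(1 - 0.0737) = 366.
From dC/dt = 0: 0.00295·366 - 0.277 = 0.0495P*, so P* = 0.802/0.0495 = 16.2.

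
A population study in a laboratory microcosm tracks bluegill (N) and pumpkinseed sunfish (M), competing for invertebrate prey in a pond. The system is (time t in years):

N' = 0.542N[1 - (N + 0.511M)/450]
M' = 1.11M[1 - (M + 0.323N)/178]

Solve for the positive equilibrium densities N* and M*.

N* ≈ 430, M* ≈ 39.1

Setting both brackets to zero gives the nullclines N + 0.511M = 450 and 0.323N + M = 178.
Substituting M = 178 - 0.323N into the first: N(1 - 0.511·0.323) = 450 - 0.511·178.
So N* = 359/0.835 = 430, and then M* = 178 - 0.323·430 = 39.1.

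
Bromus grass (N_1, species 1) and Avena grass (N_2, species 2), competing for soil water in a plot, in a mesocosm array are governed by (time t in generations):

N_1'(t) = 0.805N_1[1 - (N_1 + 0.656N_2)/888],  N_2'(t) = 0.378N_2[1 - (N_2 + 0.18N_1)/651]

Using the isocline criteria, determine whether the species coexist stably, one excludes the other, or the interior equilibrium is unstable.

Compare the nullcline intercepts: K1/α12 = 888/0.656 = 1350 > K2 = 651; K2/α21 = 651/0.18 = 3620 > K1 = 888.
Since both inequalities hold, each species can invade when rare, so the interior equilibrium is stable.

stable coexistence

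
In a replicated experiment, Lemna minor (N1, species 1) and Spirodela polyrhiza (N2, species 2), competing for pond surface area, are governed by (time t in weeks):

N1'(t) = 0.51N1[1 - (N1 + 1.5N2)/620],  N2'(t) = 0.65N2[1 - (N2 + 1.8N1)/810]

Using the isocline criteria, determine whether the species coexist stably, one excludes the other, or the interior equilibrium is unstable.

unstable coexistence (outcome depends on initial conditions)

Compare the nullcline intercepts: K1/α12 = 620/1.5 = 413 < K2 = 810; K2/α21 = 810/1.8 = 450 < K1 = 620.
Since both are reversed, neither can invade when rare; the interior point is a saddle.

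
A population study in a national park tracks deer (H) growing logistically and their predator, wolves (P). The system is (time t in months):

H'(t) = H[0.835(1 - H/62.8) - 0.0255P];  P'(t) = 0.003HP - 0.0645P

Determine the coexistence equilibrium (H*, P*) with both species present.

From dP/dt = 0 with P > 0: 0.003H* = 0.0645, so H* = 21.5.
Substitute into dH/dt = 0: 0.835(1 - 21.5/62.8) = 0.0255P*.
The bracket is 0.658, giving P* = 0.549/0.0255 = 21.5.

H* ≈ 21.5, P* ≈ 21.5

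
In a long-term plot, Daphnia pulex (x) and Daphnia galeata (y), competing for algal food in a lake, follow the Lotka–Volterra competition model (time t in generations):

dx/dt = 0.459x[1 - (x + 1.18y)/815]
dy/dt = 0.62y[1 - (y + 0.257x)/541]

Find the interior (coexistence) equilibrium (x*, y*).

Setting both brackets to zero gives the nullclines x + 1.18y = 815 and 0.257x + y = 541.
Substituting y = 541 - 0.257x into the first: x(1 - 1.18·0.257) = 815 - 1.18·541.
So x* = 177/0.697 = 253, and then y* = 541 - 0.257·253 = 476.

x* ≈ 253, y* ≈ 476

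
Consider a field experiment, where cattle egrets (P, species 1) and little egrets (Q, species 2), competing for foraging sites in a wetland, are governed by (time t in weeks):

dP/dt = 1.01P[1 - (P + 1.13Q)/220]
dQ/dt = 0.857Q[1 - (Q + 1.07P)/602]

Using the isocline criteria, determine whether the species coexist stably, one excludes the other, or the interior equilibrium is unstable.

Compare the nullcline intercepts: K1/α12 = 220/1.13 = 195 < K2 = 602; K2/α21 = 602/1.07 = 563 > K1 = 220.
Since the inequalities point opposite ways, species 2 can invade but species 1 cannot.

species 2 excludes species 1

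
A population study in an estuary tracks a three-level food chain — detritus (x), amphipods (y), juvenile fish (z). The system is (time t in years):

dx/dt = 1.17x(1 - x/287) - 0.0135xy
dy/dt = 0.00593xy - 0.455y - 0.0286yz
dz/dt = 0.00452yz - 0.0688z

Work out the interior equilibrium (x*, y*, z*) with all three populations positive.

x* ≈ 237, y* ≈ 15.2, z* ≈ 33.1

From dz/dt = 0: 0.00452y* = 0.0688, so y* = 15.2.
From dx/dt = 0: 1.17(1 - x*/287) = 0.0135·15.2, giving x* = 287·(1 - 0.176) = 237.
From dy/dt = 0: 0.00593·237 - 0.455 = 0.0286z*, so z* = 0.948/0.0286 = 33.1.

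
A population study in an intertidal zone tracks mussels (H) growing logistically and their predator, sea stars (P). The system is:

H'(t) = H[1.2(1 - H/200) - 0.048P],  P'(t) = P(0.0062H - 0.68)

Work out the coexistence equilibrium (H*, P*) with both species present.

From dP/dt = 0 with P > 0: 0.0062H* = 0.68, so H* = 110.
Substitute into dH/dt = 0: 1.2(1 - 110/200) = 0.048P*.
The bracket is 0.452, giving P* = 0.542/0.048 = 11.3.

H* ≈ 110, P* ≈ 11.3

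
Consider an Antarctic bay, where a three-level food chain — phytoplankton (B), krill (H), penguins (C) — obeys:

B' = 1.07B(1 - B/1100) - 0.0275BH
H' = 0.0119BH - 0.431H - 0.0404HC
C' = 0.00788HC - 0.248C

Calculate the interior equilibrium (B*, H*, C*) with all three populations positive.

B* ≈ 210, H* ≈ 31.5, C* ≈ 51.3

From dC/dt = 0: 0.00788H* = 0.248, so H* = 31.5.
From dB/dt = 0: 1.07(1 - B*/1100) = 0.0275·31.5, giving B* = 1100·(1 - 0.809) = 210.
From dH/dt = 0: 0.0119·210 - 0.431 = 0.0404C*, so C* = 2.07/0.0404 = 51.3.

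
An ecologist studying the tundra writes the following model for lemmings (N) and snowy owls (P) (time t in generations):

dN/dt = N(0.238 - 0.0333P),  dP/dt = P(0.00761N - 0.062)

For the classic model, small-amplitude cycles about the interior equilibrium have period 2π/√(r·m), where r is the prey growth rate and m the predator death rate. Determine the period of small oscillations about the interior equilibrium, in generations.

Here r = 0.238 and m = 0.062, so r·m = 0.0148.
ω = √0.0148 = 0.121 per generation, hence T = 2π/ω ≈ 51.7 generations.

T ≈ 51.7 generations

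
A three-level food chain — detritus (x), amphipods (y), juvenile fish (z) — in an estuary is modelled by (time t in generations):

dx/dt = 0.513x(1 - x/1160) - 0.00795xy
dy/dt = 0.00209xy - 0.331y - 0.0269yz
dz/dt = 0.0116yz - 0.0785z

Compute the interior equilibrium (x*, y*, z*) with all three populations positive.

From dz/dt = 0: 0.0116y* = 0.0785, so y* = 6.77.
From dx/dt = 0: 0.513(1 - x*/1160) = 0.00795·6.77, giving x* = 1160·(1 - 0.105) = 1040.
From dy/dt = 0: 0.00209·1040 - 0.331 = 0.0269z*, so z* = 1.84/0.0269 = 68.4.

x* ≈ 1040, y* ≈ 6.77, z* ≈ 68.4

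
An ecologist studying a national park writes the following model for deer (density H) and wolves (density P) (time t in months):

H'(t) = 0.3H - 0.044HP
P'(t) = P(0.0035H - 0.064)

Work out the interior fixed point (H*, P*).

H* ≈ 18.3, P* ≈ 6.82

Set dP/dt = 0 with P > 0: 0.0035H - 0.064 = 0, so H* = 0.064/0.0035 = 18.3.
Set dH/dt = 0 with H > 0: 0.3 - 0.044P = 0, so P* = 0.3/0.044 = 6.82.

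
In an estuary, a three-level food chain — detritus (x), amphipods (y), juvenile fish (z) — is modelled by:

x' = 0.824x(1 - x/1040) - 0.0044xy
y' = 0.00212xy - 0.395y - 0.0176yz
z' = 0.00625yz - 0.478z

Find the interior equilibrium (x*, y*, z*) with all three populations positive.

x* ≈ 615, y* ≈ 76.5, z* ≈ 51.7

From dz/dt = 0: 0.00625y* = 0.478, so y* = 76.5.
From dx/dt = 0: 0.824(1 - x*/1040) = 0.0044·76.5, giving x* = 1040·(1 - 0.408) = 615.
From dy/dt = 0: 0.00212·615 - 0.395 = 0.0176z*, so z* = 0.909/0.0176 = 51.7.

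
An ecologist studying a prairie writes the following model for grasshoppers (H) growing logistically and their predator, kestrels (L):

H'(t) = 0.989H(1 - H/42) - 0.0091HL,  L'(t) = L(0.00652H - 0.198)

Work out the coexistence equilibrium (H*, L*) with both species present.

From dL/dt = 0 with L > 0: 0.00652H* = 0.198, so H* = 30.4.
Substitute into dH/dt = 0: 0.989(1 - 30.4/42) = 0.0091L*.
The bracket is 0.277, giving L* = 0.274/0.0091 = 30.1.

H* ≈ 30.4, L* ≈ 30.1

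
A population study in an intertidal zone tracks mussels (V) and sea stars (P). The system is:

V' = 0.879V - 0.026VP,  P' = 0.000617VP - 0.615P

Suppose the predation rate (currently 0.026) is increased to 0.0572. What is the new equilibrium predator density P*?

P* ≈ 15.4

At the interior fixed point, setting dV/dt = 0 with V > 0 fixes P* = (prey growth rate)/(VP coefficient) — independent of the other coefficients.
With the change, P* = 0.879/0.0572 = 15.4; it falls from 33.8.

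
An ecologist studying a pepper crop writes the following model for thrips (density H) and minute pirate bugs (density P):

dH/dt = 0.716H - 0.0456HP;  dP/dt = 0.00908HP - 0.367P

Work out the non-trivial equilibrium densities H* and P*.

H* ≈ 40.4, P* ≈ 15.7

Set dP/dt = 0 with P > 0: 0.00908H - 0.367 = 0, so H* = 0.367/0.00908 = 40.4.
Set dH/dt = 0 with H > 0: 0.716 - 0.0456P = 0, so P* = 0.716/0.0456 = 15.7.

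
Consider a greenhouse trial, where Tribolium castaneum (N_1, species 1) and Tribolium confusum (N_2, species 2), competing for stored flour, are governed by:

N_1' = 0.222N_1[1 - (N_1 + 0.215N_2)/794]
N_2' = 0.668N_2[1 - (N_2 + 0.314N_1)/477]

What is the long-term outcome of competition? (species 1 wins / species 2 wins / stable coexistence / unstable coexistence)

Compare the nullcline intercepts: K1/α12 = 794/0.215 = 3690 > K2 = 477; K2/α21 = 477/0.314 = 1520 > K1 = 794.
Since both inequalities hold, each species can invade when rare, so the interior equilibrium is stable.

stable coexistence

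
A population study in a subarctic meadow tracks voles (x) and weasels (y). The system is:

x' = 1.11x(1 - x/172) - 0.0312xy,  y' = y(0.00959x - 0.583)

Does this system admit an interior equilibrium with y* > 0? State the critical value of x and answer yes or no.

The predator equation gives dy/dt > 0 only when x > 0.583/0.00959 = 60.8.
Without the predator, x → K = 172. Since 172 > 60.8, the predator can invade and persist.

Threshold x = 60.8; K > 60.8, so yes, the predator persists.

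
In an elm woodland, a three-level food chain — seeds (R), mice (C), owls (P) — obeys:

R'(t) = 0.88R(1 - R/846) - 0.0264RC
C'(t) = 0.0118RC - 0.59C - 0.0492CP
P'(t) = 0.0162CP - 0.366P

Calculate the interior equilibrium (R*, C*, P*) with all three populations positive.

R* ≈ 273, C* ≈ 22.6, P* ≈ 53.4

From dP/dt = 0: 0.0162C* = 0.366, so C* = 22.6.
From dR/dt = 0: 0.88(1 - R*/846) = 0.0264·22.6, giving R* = 846·(1 - 0.678) = 273.
From dC/dt = 0: 0.0118·273 - 0.59 = 0.0492P*, so P* = 2.63/0.0492 = 53.4.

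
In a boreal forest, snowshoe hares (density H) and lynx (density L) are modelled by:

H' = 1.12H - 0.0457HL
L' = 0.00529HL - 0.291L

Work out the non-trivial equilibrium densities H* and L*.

H* ≈ 55, L* ≈ 24.5

Set dL/dt = 0 with L > 0: 0.00529H - 0.291 = 0, so H* = 0.291/0.00529 = 55.
Set dH/dt = 0 with H > 0: 1.12 - 0.0457L = 0, so L* = 1.12/0.0457 = 24.5.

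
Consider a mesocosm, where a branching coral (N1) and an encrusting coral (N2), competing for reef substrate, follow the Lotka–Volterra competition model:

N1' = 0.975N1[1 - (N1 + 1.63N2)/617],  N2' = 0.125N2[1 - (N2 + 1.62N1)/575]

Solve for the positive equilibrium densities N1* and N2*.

N1* ≈ 195, N2* ≈ 259

Setting both brackets to zero gives the nullclines N1 + 1.63N2 = 617 and 1.62N1 + N2 = 575.
Substituting N2 = 575 - 1.62N1 into the first: N1(1 - 1.63·1.62) = 617 - 1.63·575.
So N1* = -320/-1.64 = 195, and then N2* = 575 - 1.62·195 = 259.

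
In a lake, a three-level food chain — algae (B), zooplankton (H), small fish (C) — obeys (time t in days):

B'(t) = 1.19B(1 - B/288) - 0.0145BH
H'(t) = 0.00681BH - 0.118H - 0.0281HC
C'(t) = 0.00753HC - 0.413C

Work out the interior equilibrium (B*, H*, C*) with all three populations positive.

From dC/dt = 0: 0.00753H* = 0.413, so H* = 54.8.
From dB/dt = 0: 1.19(1 - B*/288) = 0.0145·54.8, giving B* = 288·(1 - 0.668) = 95.5.
From dH/dt = 0: 0.00681·95.5 - 0.118 = 0.0281C*, so C* = 0.533/0.0281 = 19.

B* ≈ 95.5, H* ≈ 54.8, C* ≈ 19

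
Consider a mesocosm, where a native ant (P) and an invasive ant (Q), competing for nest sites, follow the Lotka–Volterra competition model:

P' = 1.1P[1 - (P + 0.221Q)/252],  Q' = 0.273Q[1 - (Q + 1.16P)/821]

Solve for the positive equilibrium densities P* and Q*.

Setting both brackets to zero gives the nullclines P + 0.221Q = 252 and 1.16P + Q = 821.
Substituting Q = 821 - 1.16P into the first: P(1 - 0.221·1.16) = 252 - 0.221·821.
So P* = 70.6/0.744 = 94.9, and then Q* = 821 - 1.16·94.9 = 711.

P* ≈ 94.9, Q* ≈ 711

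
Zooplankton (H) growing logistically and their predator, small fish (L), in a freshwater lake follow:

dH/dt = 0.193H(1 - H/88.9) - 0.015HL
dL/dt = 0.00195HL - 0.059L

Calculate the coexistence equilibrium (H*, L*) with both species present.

H* ≈ 30.3, L* ≈ 8.49

From dL/dt = 0 with L > 0: 0.00195H* = 0.059, so H* = 30.3.
Substitute into dH/dt = 0: 0.193(1 - 30.3/88.9) = 0.015L*.
The bracket is 0.66, giving L* = 0.127/0.015 = 8.49.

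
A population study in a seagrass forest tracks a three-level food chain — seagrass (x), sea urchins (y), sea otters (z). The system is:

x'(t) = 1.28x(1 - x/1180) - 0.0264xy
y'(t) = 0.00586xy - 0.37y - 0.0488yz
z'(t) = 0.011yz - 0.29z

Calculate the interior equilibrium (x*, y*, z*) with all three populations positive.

From dz/dt = 0: 0.011y* = 0.29, so y* = 26.4.
From dx/dt = 0: 1.28(1 - x*/1180) = 0.0264·26.4, giving x* = 1180·(1 - 0.544) = 538.
From dy/dt = 0: 0.00586·538 - 0.37 = 0.0488z*, so z* = 2.78/0.0488 = 57.1.

x* ≈ 538, y* ≈ 26.4, z* ≈ 57.1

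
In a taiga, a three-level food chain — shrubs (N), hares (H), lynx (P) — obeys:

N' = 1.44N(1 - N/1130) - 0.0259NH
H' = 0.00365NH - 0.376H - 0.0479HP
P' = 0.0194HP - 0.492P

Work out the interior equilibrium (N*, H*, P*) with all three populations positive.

N* ≈ 615, H* ≈ 25.4, P* ≈ 39

From dP/dt = 0: 0.0194H* = 0.492, so H* = 25.4.
From dN/dt = 0: 1.44(1 - N*/1130) = 0.0259·25.4, giving N* = 1130·(1 - 0.456) = 615.
From dH/dt = 0: 0.00365·615 - 0.376 = 0.0479P*, so P* = 1.87/0.0479 = 39.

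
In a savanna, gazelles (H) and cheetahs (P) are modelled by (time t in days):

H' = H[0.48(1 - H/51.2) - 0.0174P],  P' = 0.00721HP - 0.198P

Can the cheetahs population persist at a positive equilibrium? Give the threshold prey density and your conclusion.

Threshold H = 27.5; K > 27.5, so yes, the predator persists.

The predator equation gives dP/dt > 0 only when H > 0.198/0.00721 = 27.5.
Without the predator, H → K = 51.2. Since 51.2 > 27.5, the predator can invade and persist.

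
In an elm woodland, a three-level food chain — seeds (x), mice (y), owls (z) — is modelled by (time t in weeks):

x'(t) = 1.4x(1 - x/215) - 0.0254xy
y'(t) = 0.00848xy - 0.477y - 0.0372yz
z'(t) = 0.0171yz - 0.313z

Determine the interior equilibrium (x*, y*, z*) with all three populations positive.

From dz/dt = 0: 0.0171y* = 0.313, so y* = 18.3.
From dx/dt = 0: 1.4(1 - x*/215) = 0.0254·18.3, giving x* = 215·(1 - 0.332) = 144.
From dy/dt = 0: 0.00848·144 - 0.477 = 0.0372z*, so z* = 0.741/0.0372 = 19.9.

x* ≈ 144, y* ≈ 18.3, z* ≈ 19.9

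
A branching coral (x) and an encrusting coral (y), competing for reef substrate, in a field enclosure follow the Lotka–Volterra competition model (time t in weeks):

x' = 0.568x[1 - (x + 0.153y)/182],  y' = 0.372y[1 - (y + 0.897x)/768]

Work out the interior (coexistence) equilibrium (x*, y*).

Setting both brackets to zero gives the nullclines x + 0.153y = 182 and 0.897x + y = 768.
Substituting y = 768 - 0.897x into the first: x(1 - 0.153·0.897) = 182 - 0.153·768.
So x* = 64.5/0.863 = 74.8, and then y* = 768 - 0.897·74.8 = 701.

x* ≈ 74.8, y* ≈ 701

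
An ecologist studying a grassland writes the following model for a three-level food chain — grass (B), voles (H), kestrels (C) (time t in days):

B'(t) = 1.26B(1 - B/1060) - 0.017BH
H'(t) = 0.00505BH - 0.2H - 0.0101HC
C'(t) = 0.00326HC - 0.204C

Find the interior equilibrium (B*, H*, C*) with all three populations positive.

B* ≈ 165, H* ≈ 62.6, C* ≈ 62.7

From dC/dt = 0: 0.00326H* = 0.204, so H* = 62.6.
From dB/dt = 0: 1.26(1 - B*/1060) = 0.017·62.6, giving B* = 1060·(1 - 0.844) = 165.
From dH/dt = 0: 0.00505·165 - 0.2 = 0.0101C*, so C* = 0.634/0.0101 = 62.7.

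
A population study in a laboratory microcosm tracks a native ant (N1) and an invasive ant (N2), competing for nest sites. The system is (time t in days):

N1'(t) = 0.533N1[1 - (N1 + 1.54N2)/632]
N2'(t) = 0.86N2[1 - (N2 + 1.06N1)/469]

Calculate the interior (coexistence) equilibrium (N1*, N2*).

Setting both brackets to zero gives the nullclines N1 + 1.54N2 = 632 and 1.06N1 + N2 = 469.
Substituting N2 = 469 - 1.06N1 into the first: N1(1 - 1.54·1.06) = 632 - 1.54·469.
So N1* = -90.3/-0.632 = 143, and then N2* = 469 - 1.06·143 = 318.

N1* ≈ 143, N2* ≈ 318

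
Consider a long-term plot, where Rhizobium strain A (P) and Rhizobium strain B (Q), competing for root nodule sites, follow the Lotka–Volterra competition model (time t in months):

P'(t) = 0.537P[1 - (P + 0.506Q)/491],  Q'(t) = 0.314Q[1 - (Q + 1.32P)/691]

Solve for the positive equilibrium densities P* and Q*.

P* ≈ 426, Q* ≈ 129

Setting both brackets to zero gives the nullclines P + 0.506Q = 491 and 1.32P + Q = 691.
Substituting Q = 691 - 1.32P into the first: P(1 - 0.506·1.32) = 491 - 0.506·691.
So P* = 141/0.332 = 426, and then Q* = 691 - 1.32·426 = 129.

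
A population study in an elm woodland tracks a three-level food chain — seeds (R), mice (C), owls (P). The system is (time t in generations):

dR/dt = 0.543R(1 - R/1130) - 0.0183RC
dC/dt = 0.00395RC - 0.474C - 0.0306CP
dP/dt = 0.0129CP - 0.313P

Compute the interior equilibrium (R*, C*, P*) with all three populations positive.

R* ≈ 206, C* ≈ 24.3, P* ≈ 11.1

From dP/dt = 0: 0.0129C* = 0.313, so C* = 24.3.
From dR/dt = 0: 0.543(1 - R*/1130) = 0.0183·24.3, giving R* = 1130·(1 - 0.818) = 206.
From dC/dt = 0: 0.00395·206 - 0.474 = 0.0306P*, so P* = 0.34/0.0306 = 11.1.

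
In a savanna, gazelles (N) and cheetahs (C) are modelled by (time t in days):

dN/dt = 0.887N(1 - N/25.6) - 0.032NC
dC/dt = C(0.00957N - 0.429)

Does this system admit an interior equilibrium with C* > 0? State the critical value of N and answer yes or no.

Threshold N = 44.8; K < 44.8, so no, the predator goes extinct.

The predator equation gives dC/dt > 0 only when N > 0.429/0.00957 = 44.8.
Without the predator, N → K = 25.6. Since 25.6 < 44.8, the predator cannot invade.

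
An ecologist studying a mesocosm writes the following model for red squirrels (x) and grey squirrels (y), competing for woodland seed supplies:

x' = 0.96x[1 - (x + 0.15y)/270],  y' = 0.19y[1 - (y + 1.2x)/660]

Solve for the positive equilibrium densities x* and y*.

x* ≈ 209, y* ≈ 410

Setting both brackets to zero gives the nullclines x + 0.15y = 270 and 1.2x + y = 660.
Substituting y = 660 - 1.2x into the first: x(1 - 0.15·1.2) = 270 - 0.15·660.
So x* = 171/0.82 = 209, and then y* = 660 - 1.2·209 = 410.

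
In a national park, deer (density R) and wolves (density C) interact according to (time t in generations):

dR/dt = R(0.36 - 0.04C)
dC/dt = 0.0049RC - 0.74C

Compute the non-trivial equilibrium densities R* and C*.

R* ≈ 151, C* ≈ 9

Set dC/dt = 0 with C > 0: 0.0049R - 0.74 = 0, so R* = 0.74/0.0049 = 151.
Set dR/dt = 0 with R > 0: 0.36 - 0.04C = 0, so C* = 0.36/0.04 = 9.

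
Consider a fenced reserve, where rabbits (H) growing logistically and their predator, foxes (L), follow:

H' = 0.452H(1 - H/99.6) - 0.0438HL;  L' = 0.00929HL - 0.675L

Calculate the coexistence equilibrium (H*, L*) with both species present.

From dL/dt = 0 with L > 0: 0.00929H* = 0.675, so H* = 72.7.
Substitute into dH/dt = 0: 0.452(1 - 72.7/99.6) = 0.0438L*.
The bracket is 0.27, giving L* = 0.122/0.0438 = 2.79.

H* ≈ 72.7, L* ≈ 2.79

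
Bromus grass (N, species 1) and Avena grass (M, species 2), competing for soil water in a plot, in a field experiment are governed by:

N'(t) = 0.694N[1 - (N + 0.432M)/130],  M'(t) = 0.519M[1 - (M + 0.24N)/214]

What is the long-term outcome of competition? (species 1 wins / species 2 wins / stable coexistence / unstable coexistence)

Compare the nullcline intercepts: K1/α12 = 130/0.432 = 301 > K2 = 214; K2/α21 = 214/0.24 = 892 > K1 = 130.
Since both inequalities hold, each species can invade when rare, so the interior equilibrium is stable.

stable coexistence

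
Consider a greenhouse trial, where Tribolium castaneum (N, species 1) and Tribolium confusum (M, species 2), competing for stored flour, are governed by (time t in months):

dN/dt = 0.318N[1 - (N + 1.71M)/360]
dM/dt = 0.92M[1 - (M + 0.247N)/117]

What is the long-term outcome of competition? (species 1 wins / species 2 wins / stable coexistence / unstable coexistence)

stable coexistence

Compare the nullcline intercepts: K1/α12 = 360/1.71 = 211 > K2 = 117; K2/α21 = 117/0.247 = 474 > K1 = 360.
Since both inequalities hold, each species can invade when rare, so the interior equilibrium is stable.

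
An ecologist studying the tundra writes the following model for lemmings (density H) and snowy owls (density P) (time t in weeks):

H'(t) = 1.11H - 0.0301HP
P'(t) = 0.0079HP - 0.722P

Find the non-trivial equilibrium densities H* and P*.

Set dP/dt = 0 with P > 0: 0.0079H - 0.722 = 0, so H* = 0.722/0.0079 = 91.4.
Set dH/dt = 0 with H > 0: 1.11 - 0.0301P = 0, so P* = 1.11/0.0301 = 36.9.

H* ≈ 91.4, P* ≈ 36.9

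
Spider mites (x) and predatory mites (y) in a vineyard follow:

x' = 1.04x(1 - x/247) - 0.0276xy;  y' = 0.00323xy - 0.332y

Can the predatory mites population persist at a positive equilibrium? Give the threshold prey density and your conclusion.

Threshold x = 103; K > 103, so yes, the predator persists.

The predator equation gives dy/dt > 0 only when x > 0.332/0.00323 = 103.
Without the predator, x → K = 247. Since 247 > 103, the predator can invade and persist.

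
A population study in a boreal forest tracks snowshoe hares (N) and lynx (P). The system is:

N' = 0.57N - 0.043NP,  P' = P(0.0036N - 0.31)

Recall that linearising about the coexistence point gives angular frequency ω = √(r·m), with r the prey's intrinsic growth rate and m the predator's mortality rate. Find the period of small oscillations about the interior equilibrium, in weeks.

T ≈ 14.9 weeks

Here r = 0.57 and m = 0.31, so r·m = 0.177.
ω = √0.177 = 0.42 per week, hence T = 2π/ω ≈ 14.9 weeks.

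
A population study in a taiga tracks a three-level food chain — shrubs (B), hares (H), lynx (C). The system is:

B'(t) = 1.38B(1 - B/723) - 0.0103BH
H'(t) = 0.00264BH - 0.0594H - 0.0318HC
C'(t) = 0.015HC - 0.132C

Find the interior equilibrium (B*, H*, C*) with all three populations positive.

From dC/dt = 0: 0.015H* = 0.132, so H* = 8.8.
From dB/dt = 0: 1.38(1 - B*/723) = 0.0103·8.8, giving B* = 723·(1 - 0.0657) = 676.
From dH/dt = 0: 0.00264·676 - 0.0594 = 0.0318C*, so C* = 1.72/0.0318 = 54.2.

B* ≈ 676, H* ≈ 8.8, C* ≈ 54.2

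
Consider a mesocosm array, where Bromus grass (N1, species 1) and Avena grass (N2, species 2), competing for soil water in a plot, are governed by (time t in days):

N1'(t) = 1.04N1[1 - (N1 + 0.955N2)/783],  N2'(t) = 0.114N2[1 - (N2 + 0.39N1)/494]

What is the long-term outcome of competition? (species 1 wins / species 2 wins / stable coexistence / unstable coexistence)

Compare the nullcline intercepts: K1/α12 = 783/0.955 = 820 > K2 = 494; K2/α21 = 494/0.39 = 1270 > K1 = 783.
Since both inequalities hold, each species can invade when rare, so the interior equilibrium is stable.

stable coexistence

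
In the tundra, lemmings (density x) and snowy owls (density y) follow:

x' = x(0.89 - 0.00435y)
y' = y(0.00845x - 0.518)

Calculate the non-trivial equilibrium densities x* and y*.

Set dy/dt = 0 with y > 0: 0.00845x - 0.518 = 0, so x* = 0.518/0.00845 = 61.3.
Set dx/dt = 0 with x > 0: 0.89 - 0.00435y = 0, so y* = 0.89/0.00435 = 205.

x* ≈ 61.3, y* ≈ 205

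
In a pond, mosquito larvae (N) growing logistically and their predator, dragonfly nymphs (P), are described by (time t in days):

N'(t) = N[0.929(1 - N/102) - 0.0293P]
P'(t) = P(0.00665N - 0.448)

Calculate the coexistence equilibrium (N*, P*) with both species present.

N* ≈ 67.4, P* ≈ 10.8

From dP/dt = 0 with P > 0: 0.00665N* = 0.448, so N* = 67.4.
Substitute into dN/dt = 0: 0.929(1 - 67.4/102) = 0.0293P*.
The bracket is 0.34, giving P* = 0.315/0.0293 = 10.8.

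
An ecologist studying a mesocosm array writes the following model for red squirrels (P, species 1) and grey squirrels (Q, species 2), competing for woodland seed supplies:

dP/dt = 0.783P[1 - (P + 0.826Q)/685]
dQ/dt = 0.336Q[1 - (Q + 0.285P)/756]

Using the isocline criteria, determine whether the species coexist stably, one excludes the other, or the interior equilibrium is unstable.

Compare the nullcline intercepts: K1/α12 = 685/0.826 = 829 > K2 = 756; K2/α21 = 756/0.285 = 2650 > K1 = 685.
Since both inequalities hold, each species can invade when rare, so the interior equilibrium is stable.

stable coexistence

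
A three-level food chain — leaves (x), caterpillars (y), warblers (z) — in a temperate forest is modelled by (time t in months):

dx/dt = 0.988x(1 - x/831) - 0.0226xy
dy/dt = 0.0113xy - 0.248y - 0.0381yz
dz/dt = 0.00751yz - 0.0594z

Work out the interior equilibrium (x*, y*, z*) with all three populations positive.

x* ≈ 681, y* ≈ 7.91, z* ≈ 195

From dz/dt = 0: 0.00751y* = 0.0594, so y* = 7.91.
From dx/dt = 0: 0.988(1 - x*/831) = 0.0226·7.91, giving x* = 831·(1 - 0.181) = 681.
From dy/dt = 0: 0.0113·681 - 0.248 = 0.0381z*, so z* = 7.44/0.0381 = 195.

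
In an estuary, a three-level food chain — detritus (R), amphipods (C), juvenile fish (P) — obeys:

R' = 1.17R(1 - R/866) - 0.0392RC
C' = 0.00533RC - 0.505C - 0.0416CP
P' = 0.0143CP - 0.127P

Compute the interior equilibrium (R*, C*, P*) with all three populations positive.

From dP/dt = 0: 0.0143C* = 0.127, so C* = 8.88.
From dR/dt = 0: 1.17(1 - R*/866) = 0.0392·8.88, giving R* = 866·(1 - 0.298) = 608.
From dC/dt = 0: 0.00533·608 - 0.505 = 0.0416P*, so P* = 2.74/0.0416 = 65.8.

R* ≈ 608, C* ≈ 8.88, P* ≈ 65.8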